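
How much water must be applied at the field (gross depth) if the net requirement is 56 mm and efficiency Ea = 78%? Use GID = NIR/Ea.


Ea = 78% = 0.78
GID = NIR / Ea = 56 / 0.78 = 71.7949 mm

71.7949 mm


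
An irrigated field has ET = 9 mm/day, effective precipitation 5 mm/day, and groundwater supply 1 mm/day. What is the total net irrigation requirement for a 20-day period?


Daily deficit = ET - Pe - GW = 9 - 5 - 1 = 3 mm/day
NIR = 3 * 20 = 60 mm

60.0000 mm


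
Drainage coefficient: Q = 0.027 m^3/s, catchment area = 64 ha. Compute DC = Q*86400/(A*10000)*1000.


DC = Q * 86400 / (A * 10000) * 1000
DC = 0.027 * 86400 / (64 * 10000) * 1000
DC = 2332800.0000 / 640000

3.6450 mm/day


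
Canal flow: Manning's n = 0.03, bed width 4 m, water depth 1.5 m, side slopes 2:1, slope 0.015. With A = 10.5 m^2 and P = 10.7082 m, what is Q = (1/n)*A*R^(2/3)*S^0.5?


R = A/P = 10.5/10.7082 = 0.980557
Q = (1/0.03) * 10.5 * 0.980557^(2/3) * 0.015^0.5

42.3086 m^3/s


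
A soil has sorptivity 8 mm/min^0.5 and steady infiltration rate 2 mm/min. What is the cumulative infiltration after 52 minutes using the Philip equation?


F = S*sqrt(t) + A*t
F = 8*sqrt(52) + 2*52
F = 8*7.211103 + 104

161.6888 mm


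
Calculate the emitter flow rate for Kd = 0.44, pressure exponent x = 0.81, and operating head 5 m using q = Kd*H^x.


q = Kd * H^x = 0.44 * 5^0.81 = 0.44 * 3.682695

1.6204 L/h


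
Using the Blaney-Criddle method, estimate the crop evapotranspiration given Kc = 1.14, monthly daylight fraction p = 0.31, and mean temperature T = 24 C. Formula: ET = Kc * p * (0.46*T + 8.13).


ET = Kc * p * (0.46*T + 8.13)
ET = 1.14 * 0.31 * (0.46*24 + 8.13)
ET = 1.14 * 0.31 * 19.1700

6.7747 mm/day


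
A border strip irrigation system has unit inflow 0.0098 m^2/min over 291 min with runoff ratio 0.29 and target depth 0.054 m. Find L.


L = q*t/((1+r)*Z)
L = 0.0098*291/((1+0.29)*0.054)
L = 2.8518/0.06966

40.9388 m


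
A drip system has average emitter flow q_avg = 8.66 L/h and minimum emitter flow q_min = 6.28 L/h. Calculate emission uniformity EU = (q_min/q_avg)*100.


EU = (q_min/q_avg)*100 = (6.28/8.66)*100 = 72.5173%

72.5173 %


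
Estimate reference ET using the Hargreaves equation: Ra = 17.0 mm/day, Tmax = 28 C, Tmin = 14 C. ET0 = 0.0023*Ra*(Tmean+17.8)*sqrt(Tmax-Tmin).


Tmean = (Tmax + Tmin)/2 = (28 + 14)/2 = 21.0
ET0 = 0.0023 * 17.0 * (21.0 + 17.8) * sqrt(28 - 14)
ET0 = 0.0023 * 17.0 * 38.8 * 3.741657

5.6764 mm/day


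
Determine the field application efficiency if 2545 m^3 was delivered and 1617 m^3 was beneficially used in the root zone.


Ea = V_root / V_field * 100 = 1617 / 2545 * 100 = 63.5363%

63.5363 %


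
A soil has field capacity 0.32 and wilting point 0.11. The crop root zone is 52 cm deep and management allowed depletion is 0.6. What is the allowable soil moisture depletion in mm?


SMD = (FC - PWP) * d * MAD * 10
SMD = (0.32 - 0.11) * 52 * 0.6 * 10
SMD = 0.2100 * 52 * 0.6 * 10

65.5200 mm


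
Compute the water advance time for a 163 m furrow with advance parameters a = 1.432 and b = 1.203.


t = (L/a)^(1/b)
t = (163/1.432)^(1/1.203)
t = 113.826816^(1/1.203)

51.1993 min


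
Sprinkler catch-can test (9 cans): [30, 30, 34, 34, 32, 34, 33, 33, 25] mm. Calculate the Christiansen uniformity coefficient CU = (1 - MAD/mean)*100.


mean = 31.666667 mm
MAD = 2.222222 mm
CU = (1 - 2.222222/31.666667)*100

92.9825 %


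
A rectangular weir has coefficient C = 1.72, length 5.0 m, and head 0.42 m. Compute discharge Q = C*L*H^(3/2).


Q = C * L * H^(3/2) = 1.72 * 5.0 * 0.42^1.5 = 1.72 * 5.0 * 0.272191

2.3408 m^3/s


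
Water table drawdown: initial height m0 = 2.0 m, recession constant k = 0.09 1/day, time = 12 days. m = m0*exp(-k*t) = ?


m = m0 * exp(-k*t)
m = 2.0 * exp(-0.09 * 12)
m = 2.0 * exp(-1.0800)

0.6792 m


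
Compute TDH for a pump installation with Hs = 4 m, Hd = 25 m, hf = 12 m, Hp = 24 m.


TDH = Hs + Hd + hf + Hp = 4 + 25 + 12 + 24 = 65

65 m


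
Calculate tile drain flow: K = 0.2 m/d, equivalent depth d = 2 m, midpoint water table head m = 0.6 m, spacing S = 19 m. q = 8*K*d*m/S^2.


q = 8*K*d*m/S^2
q = 8*0.2*2*0.6/19^2
q = 1.9200 / 361

0.0053 m/d


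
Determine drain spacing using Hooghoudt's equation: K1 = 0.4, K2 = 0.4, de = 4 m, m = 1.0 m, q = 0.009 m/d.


S^2 = 8*K2*de*m/q + 4*K1*m^2/q
S^2 = 8*0.4*4*1.0/0.009 + 4*0.4*1.0^2/0.009
S = sqrt(1600.0000)

40.0000 m


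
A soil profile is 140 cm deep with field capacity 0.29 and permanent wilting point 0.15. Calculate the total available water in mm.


AWC = (FC - PWP) * d * 10
AWC = (0.29 - 0.15) * 140 * 10
AWC = 0.1400 * 140 * 10

196.0000 mm


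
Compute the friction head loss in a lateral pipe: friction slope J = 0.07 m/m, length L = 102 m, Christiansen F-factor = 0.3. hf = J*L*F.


hf = J * L * F = 0.07 * 102 * 0.3 = 2.1420 m

2.1420 m


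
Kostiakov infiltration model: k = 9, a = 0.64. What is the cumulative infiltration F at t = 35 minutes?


F = k * t^a = 9 * 35^0.64
F = 9 * 9.732032

87.5883 mm


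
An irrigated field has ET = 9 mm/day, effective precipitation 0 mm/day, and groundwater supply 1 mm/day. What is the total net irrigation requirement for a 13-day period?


Daily deficit = ET - Pe - GW = 9 - 0 - 1 = 8 mm/day
NIR = 8 * 13 = 104 mm

104.0000 mm


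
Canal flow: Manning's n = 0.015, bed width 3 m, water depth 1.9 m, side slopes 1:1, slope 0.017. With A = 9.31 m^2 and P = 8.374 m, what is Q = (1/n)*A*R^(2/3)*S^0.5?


R = A/P = 9.31/8.374 = 1.111775
Q = (1/0.015) * 9.31 * 1.111775^(2/3) * 0.017^0.5

86.8482 m^3/s


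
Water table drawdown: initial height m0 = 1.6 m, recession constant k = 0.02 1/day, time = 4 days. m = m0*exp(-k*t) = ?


m = m0 * exp(-k*t)
m = 1.6 * exp(-0.02 * 4)
m = 1.6 * exp(-0.0800)

1.4770 m


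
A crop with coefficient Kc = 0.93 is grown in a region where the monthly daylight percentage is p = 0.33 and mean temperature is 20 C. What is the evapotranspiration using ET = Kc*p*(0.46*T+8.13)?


ET = Kc * p * (0.46*T + 8.13)
ET = 0.93 * 0.33 * (0.46*20 + 8.13)
ET = 0.93 * 0.33 * 17.3300

5.3186 mm/day


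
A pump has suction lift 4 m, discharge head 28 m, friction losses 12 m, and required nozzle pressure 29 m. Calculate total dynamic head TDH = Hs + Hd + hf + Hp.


TDH = Hs + Hd + hf + Hp = 4 + 28 + 12 + 29 = 73

73 m


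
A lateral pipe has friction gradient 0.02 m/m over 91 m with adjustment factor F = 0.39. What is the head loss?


hf = J * L * F = 0.02 * 91 * 0.39 = 0.7098 m

0.7098 m


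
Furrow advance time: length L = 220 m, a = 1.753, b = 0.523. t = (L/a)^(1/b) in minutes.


t = (L/a)^(1/b)
t = (220/1.753)^(1/0.523)
t = 125.499144^(1/0.523)

10296.6854 min


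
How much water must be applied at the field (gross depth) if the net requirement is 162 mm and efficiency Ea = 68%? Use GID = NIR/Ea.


Ea = 68% = 0.68
GID = NIR / Ea = 162 / 0.68 = 238.2353 mm

238.2353 mm


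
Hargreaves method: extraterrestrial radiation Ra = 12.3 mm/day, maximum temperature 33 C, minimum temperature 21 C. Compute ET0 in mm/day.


Tmean = (Tmax + Tmin)/2 = (33 + 21)/2 = 27.0
ET0 = 0.0023 * 12.3 * (27.0 + 17.8) * sqrt(33 - 21)
ET0 = 0.0023 * 12.3 * 44.8 * 3.464102

4.3904 mm/day


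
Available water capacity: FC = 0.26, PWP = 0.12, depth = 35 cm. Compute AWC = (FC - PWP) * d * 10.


AWC = (FC - PWP) * d * 10
AWC = (0.26 - 0.12) * 35 * 10
AWC = 0.1400 * 35 * 10

49.0000 mm


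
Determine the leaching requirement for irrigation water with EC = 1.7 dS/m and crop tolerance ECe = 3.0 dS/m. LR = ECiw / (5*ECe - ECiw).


LR = ECiw / (5*ECe - ECiw)
LR = 1.7 / (5*3.0 - 1.7)
LR = 1.7 / 13.3000

0.1278


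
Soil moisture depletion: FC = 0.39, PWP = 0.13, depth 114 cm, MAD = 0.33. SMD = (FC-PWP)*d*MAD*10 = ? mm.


SMD = (FC - PWP) * d * MAD * 10
SMD = (0.39 - 0.13) * 114 * 0.33 * 10
SMD = 0.2600 * 114 * 0.33 * 10

97.8120 mm


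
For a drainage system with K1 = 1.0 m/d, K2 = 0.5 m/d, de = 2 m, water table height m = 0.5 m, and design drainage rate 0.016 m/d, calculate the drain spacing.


S^2 = 8*K2*de*m/q + 4*K1*m^2/q
S^2 = 8*0.5*2*0.5/0.016 + 4*1.0*0.5^2/0.016
S = sqrt(312.5000)

17.6777 m


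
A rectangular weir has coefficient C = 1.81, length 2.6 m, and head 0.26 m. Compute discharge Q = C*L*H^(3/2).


Q = C * L * H^(3/2) = 1.81 * 2.6 * 0.26^1.5 = 1.81 * 2.6 * 0.132575

0.6239 m^3/s


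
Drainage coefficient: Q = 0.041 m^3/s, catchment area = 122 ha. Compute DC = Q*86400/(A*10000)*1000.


DC = Q * 86400 / (A * 10000) * 1000
DC = 0.041 * 86400 / (122 * 10000) * 1000
DC = 3542400.0000 / 1220000

2.9036 mm/day


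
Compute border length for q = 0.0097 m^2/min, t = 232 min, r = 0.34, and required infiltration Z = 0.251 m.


L = q*t/((1+r)*Z)
L = 0.0097*232/((1+0.34)*0.251)
L = 2.2504/0.33634

6.6908 m


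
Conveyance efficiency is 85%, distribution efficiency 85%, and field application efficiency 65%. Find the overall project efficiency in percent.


Ec = 0.85, Eb = 0.85, Ea = 0.65
E = 0.85 * 0.85 * 0.65 * 100 = 46.9625%

46.9625 %


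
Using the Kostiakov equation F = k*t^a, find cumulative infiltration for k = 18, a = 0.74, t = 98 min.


F = k * t^a = 18 * 98^0.74
F = 18 * 29.751392

535.5251 mm


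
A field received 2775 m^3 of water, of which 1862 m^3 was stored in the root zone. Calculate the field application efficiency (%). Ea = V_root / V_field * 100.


Ea = V_root / V_field * 100 = 1862 / 2775 * 100 = 67.0991%

67.0991 %


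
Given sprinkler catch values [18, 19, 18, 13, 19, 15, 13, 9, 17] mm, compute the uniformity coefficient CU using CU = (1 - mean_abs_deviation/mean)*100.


mean = 15.666667 mm
MAD = 2.814815 mm
CU = (1 - 2.814815/15.666667)*100

82.0331 %


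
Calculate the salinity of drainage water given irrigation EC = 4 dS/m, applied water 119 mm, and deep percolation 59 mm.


EC_dw = EC_iw * D_iw / D_dw
EC_dw = 4 * 119 / 59
EC_dw = 476 / 59

8.0678 dS/m


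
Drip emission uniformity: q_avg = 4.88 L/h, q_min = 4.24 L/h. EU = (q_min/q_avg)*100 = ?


EU = (q_min/q_avg)*100 = (4.24/4.88)*100 = 86.8852%

86.8852 %


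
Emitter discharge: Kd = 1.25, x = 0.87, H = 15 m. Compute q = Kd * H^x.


q = Kd * H^x = 1.25 * 15^0.87 = 1.25 * 10.548711

13.1859 L/h


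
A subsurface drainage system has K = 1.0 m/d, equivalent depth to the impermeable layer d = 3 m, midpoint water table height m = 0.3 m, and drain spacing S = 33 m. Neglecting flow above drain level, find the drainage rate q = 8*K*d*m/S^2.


q = 8*K*d*m/S^2
q = 8*1.0*3*0.3/33^2
q = 7.2000 / 1089

0.0066 m/d


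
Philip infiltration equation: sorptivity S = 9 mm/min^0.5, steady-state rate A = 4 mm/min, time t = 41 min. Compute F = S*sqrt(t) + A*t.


F = S*sqrt(t) + A*t
F = 9*sqrt(41) + 4*41
F = 9*6.403124 + 164

221.6281 mm


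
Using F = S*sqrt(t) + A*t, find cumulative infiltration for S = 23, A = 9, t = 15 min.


F = S*sqrt(t) + A*t
F = 23*sqrt(15) + 9*15
F = 23*3.872983 + 135

224.0786 mm


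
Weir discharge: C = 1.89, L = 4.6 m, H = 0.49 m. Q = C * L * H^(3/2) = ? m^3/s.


Q = C * L * H^(3/2) = 1.89 * 4.6 * 0.49^1.5 = 1.89 * 4.6 * 0.343000

2.9820 m^3/s


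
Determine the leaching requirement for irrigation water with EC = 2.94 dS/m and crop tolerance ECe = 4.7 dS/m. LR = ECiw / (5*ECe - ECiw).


LR = ECiw / (5*ECe - ECiw)
LR = 2.94 / (5*4.7 - 2.94)
LR = 2.94 / 20.5600

0.1430


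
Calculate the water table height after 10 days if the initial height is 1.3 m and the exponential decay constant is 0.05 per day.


m = m0 * exp(-k*t)
m = 1.3 * exp(-0.05 * 10)
m = 1.3 * exp(-0.5000)

0.7885 m


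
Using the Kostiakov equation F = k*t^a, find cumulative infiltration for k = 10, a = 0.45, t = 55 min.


F = k * t^a = 10 * 55^0.45
F = 10 * 6.069644

60.6964 mm


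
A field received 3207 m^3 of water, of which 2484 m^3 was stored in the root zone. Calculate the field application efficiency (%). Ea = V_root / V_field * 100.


Ea = V_root / V_field * 100 = 2484 / 3207 * 100 = 77.4556%

77.4556 %


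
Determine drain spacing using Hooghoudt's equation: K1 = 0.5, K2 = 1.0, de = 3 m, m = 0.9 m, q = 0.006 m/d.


S^2 = 8*K2*de*m/q + 4*K1*m^2/q
S^2 = 8*1.0*3*0.9/0.006 + 4*0.5*0.9^2/0.006
S = sqrt(3870.0000)

62.2093 m


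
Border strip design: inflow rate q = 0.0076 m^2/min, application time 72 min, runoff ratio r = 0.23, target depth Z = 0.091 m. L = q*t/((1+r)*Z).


L = q*t/((1+r)*Z)
L = 0.0076*72/((1+0.23)*0.091)
L = 0.5472/0.11193

4.8888 m


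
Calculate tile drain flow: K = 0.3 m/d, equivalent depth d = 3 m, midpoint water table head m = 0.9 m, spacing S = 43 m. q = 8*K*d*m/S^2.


q = 8*K*d*m/S^2
q = 8*0.3*3*0.9/43^2
q = 6.4800 / 1849

0.0035 m/d


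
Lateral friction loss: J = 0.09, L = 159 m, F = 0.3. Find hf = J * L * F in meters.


hf = J * L * F = 0.09 * 159 * 0.3 = 4.2930 m

4.2930 m


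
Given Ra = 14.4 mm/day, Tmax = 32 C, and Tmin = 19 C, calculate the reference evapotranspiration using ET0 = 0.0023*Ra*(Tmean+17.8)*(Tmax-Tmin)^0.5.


Tmean = (Tmax + Tmin)/2 = (32 + 19)/2 = 25.5
ET0 = 0.0023 * 14.4 * (25.5 + 17.8) * sqrt(32 - 19)
ET0 = 0.0023 * 14.4 * 43.3 * 3.605551

5.1707 mm/day


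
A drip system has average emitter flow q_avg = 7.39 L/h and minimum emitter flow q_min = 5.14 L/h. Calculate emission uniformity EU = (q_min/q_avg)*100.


EU = (q_min/q_avg)*100 = (5.14/7.39)*100 = 69.5535%

69.5535 %


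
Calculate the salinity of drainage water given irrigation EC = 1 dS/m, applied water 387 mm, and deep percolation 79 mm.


EC_dw = EC_iw * D_iw / D_dw
EC_dw = 1 * 387 / 79
EC_dw = 387 / 79

4.8987 dS/m


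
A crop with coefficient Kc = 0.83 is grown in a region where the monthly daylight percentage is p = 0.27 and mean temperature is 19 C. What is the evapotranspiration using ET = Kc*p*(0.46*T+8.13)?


ET = Kc * p * (0.46*T + 8.13)
ET = 0.83 * 0.27 * (0.46*19 + 8.13)
ET = 0.83 * 0.27 * 16.8700

3.7806 mm/day


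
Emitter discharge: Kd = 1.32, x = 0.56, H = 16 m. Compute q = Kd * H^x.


q = Kd * H^x = 1.32 * 16^0.56 = 1.32 * 4.723971

6.2356 L/h


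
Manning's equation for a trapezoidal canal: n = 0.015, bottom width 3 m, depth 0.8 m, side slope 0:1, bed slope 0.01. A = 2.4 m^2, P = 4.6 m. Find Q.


R = A/P = 2.4/4.6 = 0.521739
Q = (1/0.015) * 2.4 * 0.521739^(2/3) * 0.01^0.5

10.3694 m^3/s


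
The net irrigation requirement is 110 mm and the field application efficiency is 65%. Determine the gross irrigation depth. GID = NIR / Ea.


Ea = 65% = 0.65
GID = NIR / Ea = 110 / 0.65 = 169.2308 mm

169.2308 mm


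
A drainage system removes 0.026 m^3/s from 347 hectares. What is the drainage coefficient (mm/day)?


DC = Q * 86400 / (A * 10000) * 1000
DC = 0.026 * 86400 / (347 * 10000) * 1000
DC = 2246400.0000 / 3470000

0.6474 mm/day


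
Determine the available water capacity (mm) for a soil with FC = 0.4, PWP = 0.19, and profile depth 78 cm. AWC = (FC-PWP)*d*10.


AWC = (FC - PWP) * d * 10
AWC = (0.4 - 0.19) * 78 * 10
AWC = 0.2100 * 78 * 10

163.8000 mm


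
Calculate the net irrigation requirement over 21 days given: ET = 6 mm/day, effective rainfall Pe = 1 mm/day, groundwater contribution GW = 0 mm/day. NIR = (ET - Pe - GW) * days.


Daily deficit = ET - Pe - GW = 6 - 1 - 0 = 5 mm/day
NIR = 5 * 21 = 105 mm

105.0000 mm


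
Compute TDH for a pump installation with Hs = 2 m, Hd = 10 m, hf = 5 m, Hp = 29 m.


TDH = Hs + Hd + hf + Hp = 2 + 10 + 5 + 29 = 46

46 m


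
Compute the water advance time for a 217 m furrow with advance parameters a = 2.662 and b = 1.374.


t = (L/a)^(1/b)
t = (217/2.662)^(1/1.374)
t = 81.517656^(1/1.374)

24.6044 min


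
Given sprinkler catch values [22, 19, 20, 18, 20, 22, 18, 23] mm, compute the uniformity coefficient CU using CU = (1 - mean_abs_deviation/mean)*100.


mean = 20.250000 mm
MAD = 1.562500 mm
CU = (1 - 1.562500/20.250000)*100

92.2840 %


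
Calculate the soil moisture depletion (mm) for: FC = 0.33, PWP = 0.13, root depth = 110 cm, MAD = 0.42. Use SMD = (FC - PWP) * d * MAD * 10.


SMD = (FC - PWP) * d * MAD * 10
SMD = (0.33 - 0.13) * 110 * 0.42 * 10
SMD = 0.2000 * 110 * 0.42 * 10

92.4000 mm


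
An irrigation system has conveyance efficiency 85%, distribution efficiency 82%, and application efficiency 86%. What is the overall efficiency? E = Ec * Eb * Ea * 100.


Ec = 0.85, Eb = 0.82, Ea = 0.86
E = 0.85 * 0.82 * 0.86 * 100 = 59.9420%

59.9420 %


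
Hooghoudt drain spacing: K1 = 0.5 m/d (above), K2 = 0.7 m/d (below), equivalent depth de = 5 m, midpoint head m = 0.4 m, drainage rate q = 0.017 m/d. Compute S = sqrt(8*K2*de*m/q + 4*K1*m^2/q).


S^2 = 8*K2*de*m/q + 4*K1*m^2/q
S^2 = 8*0.7*5*0.4/0.017 + 4*0.5*0.4^2/0.017
S = sqrt(677.6471)

26.0317 m


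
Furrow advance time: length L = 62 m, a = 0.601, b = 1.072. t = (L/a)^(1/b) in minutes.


t = (L/a)^(1/b)
t = (62/0.601)^(1/1.072)
t = 103.161398^(1/1.072)

75.5581 min


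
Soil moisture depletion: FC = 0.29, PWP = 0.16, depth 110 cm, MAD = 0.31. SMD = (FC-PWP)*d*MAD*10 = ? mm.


SMD = (FC - PWP) * d * MAD * 10
SMD = (0.29 - 0.16) * 110 * 0.31 * 10
SMD = 0.1300 * 110 * 0.31 * 10

44.3300 mm


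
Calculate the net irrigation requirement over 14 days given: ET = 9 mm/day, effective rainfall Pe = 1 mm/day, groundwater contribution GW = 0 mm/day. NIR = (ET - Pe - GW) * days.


Daily deficit = ET - Pe - GW = 9 - 1 - 0 = 8 mm/day
NIR = 8 * 14 = 112 mm

112.0000 mm


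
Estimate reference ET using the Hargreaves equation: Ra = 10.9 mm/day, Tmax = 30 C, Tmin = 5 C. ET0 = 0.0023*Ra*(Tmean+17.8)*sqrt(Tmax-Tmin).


Tmean = (Tmax + Tmin)/2 = (30 + 5)/2 = 17.5
ET0 = 0.0023 * 10.9 * (17.5 + 17.8) * sqrt(30 - 5)
ET0 = 0.0023 * 10.9 * 35.3 * 5.000000

4.4249 mm/day


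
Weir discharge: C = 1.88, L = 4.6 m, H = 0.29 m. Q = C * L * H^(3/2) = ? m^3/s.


Q = C * L * H^(3/2) = 1.88 * 4.6 * 0.29^1.5 = 1.88 * 4.6 * 0.156170

1.3506 m^3/s


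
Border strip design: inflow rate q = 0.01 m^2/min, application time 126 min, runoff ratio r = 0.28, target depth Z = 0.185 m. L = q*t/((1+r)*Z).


L = q*t/((1+r)*Z)
L = 0.01*126/((1+0.28)*0.185)
L = 1.26/0.2368

5.3209 m


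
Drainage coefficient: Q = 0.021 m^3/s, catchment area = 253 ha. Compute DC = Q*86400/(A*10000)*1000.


DC = Q * 86400 / (A * 10000) * 1000
DC = 0.021 * 86400 / (253 * 10000) * 1000
DC = 1814400.0000 / 2530000

0.7172 mm/day


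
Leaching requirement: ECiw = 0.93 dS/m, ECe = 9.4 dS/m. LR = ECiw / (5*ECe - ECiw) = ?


LR = ECiw / (5*ECe - ECiw)
LR = 0.93 / (5*9.4 - 0.93)
LR = 0.93 / 46.0700

0.0202


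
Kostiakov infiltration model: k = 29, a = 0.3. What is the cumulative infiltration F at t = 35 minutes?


F = k * t^a = 29 * 35^0.3
F = 29 * 2.905497

84.2594 mm


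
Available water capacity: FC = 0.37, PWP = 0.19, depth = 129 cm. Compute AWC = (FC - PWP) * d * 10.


AWC = (FC - PWP) * d * 10
AWC = (0.37 - 0.19) * 129 * 10
AWC = 0.1800 * 129 * 10

232.2000 mm


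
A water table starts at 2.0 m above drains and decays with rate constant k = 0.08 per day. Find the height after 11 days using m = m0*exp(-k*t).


m = m0 * exp(-k*t)
m = 2.0 * exp(-0.08 * 11)
m = 2.0 * exp(-0.8800)

0.8296 m


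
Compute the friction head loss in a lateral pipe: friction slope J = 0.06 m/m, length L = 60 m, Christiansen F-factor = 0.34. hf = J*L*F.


hf = J * L * F = 0.06 * 60 * 0.34 = 1.2240 m

1.2240 m


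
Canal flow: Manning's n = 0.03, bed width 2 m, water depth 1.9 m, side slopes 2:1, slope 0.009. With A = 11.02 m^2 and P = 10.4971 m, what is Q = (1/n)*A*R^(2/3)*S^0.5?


R = A/P = 11.02/10.4971 = 1.049814
Q = (1/0.03) * 11.02 * 1.049814^(2/3) * 0.009^0.5

35.9962 m^3/s


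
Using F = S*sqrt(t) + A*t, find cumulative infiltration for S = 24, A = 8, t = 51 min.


F = S*sqrt(t) + A*t
F = 24*sqrt(51) + 8*51
F = 24*7.141428 + 408

579.3943 mm


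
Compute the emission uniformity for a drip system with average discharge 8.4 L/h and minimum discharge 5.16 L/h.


EU = (q_min/q_avg)*100 = (5.16/8.4)*100 = 61.4286%

61.4286 %


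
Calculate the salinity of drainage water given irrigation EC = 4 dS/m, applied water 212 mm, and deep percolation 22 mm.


EC_dw = EC_iw * D_iw / D_dw
EC_dw = 4 * 212 / 22
EC_dw = 848 / 22

38.5455 dS/m


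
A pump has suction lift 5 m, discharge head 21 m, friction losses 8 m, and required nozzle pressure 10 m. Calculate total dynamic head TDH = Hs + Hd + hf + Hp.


TDH = Hs + Hd + hf + Hp = 5 + 21 + 8 + 10 = 44

44 m


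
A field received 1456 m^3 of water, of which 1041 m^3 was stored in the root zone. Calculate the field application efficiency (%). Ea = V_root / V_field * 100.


Ea = V_root / V_field * 100 = 1041 / 1456 * 100 = 71.4973%

71.4973 %


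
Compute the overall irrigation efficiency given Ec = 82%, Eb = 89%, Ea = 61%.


Ec = 0.82, Eb = 0.89, Ea = 0.61
E = 0.82 * 0.89 * 0.61 * 100 = 44.5178%

44.5178 %


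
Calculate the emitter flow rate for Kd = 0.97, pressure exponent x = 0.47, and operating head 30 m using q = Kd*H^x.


q = Kd * H^x = 0.97 * 30^0.47 = 0.97 * 4.945919

4.7975 L/h


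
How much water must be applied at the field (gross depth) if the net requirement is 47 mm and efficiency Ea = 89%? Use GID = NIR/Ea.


Ea = 89% = 0.89
GID = NIR / Ea = 47 / 0.89 = 52.8090 mm

52.8090 mm


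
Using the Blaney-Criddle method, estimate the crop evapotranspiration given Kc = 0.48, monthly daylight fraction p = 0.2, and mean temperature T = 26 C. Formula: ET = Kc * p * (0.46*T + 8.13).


ET = Kc * p * (0.46*T + 8.13)
ET = 0.48 * 0.2 * (0.46*26 + 8.13)
ET = 0.48 * 0.2 * 20.0900

1.9286 mm/day


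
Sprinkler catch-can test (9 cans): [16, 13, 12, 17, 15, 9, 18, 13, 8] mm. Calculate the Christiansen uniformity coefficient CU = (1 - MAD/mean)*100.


mean = 13.444444 mm
MAD = 2.716049 mm
CU = (1 - 2.716049/13.444444)*100

79.7980 %


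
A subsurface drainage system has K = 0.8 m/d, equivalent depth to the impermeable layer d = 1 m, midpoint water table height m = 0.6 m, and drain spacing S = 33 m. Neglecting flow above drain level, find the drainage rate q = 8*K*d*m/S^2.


q = 8*K*d*m/S^2
q = 8*0.8*1*0.6/33^2
q = 3.8400 / 1089

0.0035 m/d


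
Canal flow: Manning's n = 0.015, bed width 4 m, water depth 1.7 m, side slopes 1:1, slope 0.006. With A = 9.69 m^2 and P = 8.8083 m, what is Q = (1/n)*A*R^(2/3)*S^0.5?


R = A/P = 9.69/8.8083 = 1.100099
Q = (1/0.015) * 9.69 * 1.100099^(2/3) * 0.006^0.5

53.3248 m^3/s


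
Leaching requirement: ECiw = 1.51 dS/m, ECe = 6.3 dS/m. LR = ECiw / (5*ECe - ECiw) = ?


LR = ECiw / (5*ECe - ECiw)
LR = 1.51 / (5*6.3 - 1.51)
LR = 1.51 / 29.9900

0.0504


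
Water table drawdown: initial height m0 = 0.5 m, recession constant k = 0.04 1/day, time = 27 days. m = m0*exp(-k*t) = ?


m = m0 * exp(-k*t)
m = 0.5 * exp(-0.04 * 27)
m = 0.5 * exp(-1.0800)

0.1698 m


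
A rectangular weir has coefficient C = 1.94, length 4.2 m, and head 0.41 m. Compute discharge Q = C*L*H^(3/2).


Q = C * L * H^(3/2) = 1.94 * 4.2 * 0.41^1.5 = 1.94 * 4.2 * 0.262528

2.1391 m^3/s


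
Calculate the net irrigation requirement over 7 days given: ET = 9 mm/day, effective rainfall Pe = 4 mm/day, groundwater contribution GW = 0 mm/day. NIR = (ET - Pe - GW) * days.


Daily deficit = ET - Pe - GW = 9 - 4 - 0 = 5 mm/day
NIR = 5 * 7 = 35 mm

35.0000 mm


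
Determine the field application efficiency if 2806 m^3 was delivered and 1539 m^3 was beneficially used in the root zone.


Ea = V_root / V_field * 100 = 1539 / 2806 * 100 = 54.8468%

54.8468 %


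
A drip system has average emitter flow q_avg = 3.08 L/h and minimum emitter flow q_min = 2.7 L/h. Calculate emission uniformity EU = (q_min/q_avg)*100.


EU = (q_min/q_avg)*100 = (2.7/3.08)*100 = 87.6623%

87.6623 %


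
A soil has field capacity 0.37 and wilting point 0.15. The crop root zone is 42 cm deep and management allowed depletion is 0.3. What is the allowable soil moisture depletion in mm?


SMD = (FC - PWP) * d * MAD * 10
SMD = (0.37 - 0.15) * 42 * 0.3 * 10
SMD = 0.2200 * 42 * 0.3 * 10

27.7200 mm


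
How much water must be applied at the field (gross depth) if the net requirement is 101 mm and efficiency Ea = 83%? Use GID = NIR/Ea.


Ea = 83% = 0.83
GID = NIR / Ea = 101 / 0.83 = 121.6867 mm

121.6867 mm


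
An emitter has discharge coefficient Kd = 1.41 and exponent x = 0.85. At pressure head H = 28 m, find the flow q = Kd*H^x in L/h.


q = Kd * H^x = 1.41 * 28^0.85 = 1.41 * 16.985734

23.9499 L/h


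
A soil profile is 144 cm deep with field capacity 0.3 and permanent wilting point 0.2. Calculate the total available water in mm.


AWC = (FC - PWP) * d * 10
AWC = (0.3 - 0.2) * 144 * 10
AWC = 0.1000 * 144 * 10

144.0000 mm


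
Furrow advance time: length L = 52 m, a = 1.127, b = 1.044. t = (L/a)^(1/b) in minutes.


t = (L/a)^(1/b)
t = (52/1.127)^(1/1.044)
t = 46.140195^(1/1.044)

39.2596 min


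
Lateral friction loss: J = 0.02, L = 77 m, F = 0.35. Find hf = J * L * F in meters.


hf = J * L * F = 0.02 * 77 * 0.35 = 0.5390 m

0.5390 m


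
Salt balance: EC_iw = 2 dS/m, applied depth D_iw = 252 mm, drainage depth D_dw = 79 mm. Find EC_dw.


EC_dw = EC_iw * D_iw / D_dw
EC_dw = 2 * 252 / 79
EC_dw = 504 / 79

6.3797 dS/m


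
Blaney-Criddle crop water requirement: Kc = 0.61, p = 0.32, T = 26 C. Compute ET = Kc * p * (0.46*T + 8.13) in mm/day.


ET = Kc * p * (0.46*T + 8.13)
ET = 0.61 * 0.32 * (0.46*26 + 8.13)
ET = 0.61 * 0.32 * 20.0900

3.9216 mm/day


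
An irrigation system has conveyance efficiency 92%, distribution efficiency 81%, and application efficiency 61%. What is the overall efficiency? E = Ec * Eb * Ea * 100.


Ec = 0.92, Eb = 0.81, Ea = 0.61
E = 0.92 * 0.81 * 0.61 * 100 = 45.4572%

45.4572 %


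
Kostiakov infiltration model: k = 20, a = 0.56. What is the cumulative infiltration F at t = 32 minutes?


F = k * t^a = 20 * 32^0.56
F = 20 * 6.964405

139.2881 mm


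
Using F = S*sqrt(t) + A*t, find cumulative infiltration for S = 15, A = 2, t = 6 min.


F = S*sqrt(t) + A*t
F = 15*sqrt(6) + 2*6
F = 15*2.449490 + 12

48.7424 mm


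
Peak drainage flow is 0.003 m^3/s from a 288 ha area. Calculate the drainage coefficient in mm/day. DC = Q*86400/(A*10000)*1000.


DC = Q * 86400 / (A * 10000) * 1000
DC = 0.003 * 86400 / (288 * 10000) * 1000
DC = 259200.0000 / 2880000

0.0900 mm/day


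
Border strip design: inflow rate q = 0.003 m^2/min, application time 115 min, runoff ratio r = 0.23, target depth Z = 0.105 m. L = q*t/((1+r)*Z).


L = q*t/((1+r)*Z)
L = 0.003*115/((1+0.23)*0.105)
L = 0.345/0.12915

2.6713 m


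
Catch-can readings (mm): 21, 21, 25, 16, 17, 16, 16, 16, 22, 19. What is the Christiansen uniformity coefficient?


mean = 18.900000 mm
MAD = 2.700000 mm
CU = (1 - 2.700000/18.900000)*100

85.7143 %


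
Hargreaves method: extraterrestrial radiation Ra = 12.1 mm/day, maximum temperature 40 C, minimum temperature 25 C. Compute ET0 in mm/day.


Tmean = (Tmax + Tmin)/2 = (40 + 25)/2 = 32.5
ET0 = 0.0023 * 12.1 * (32.5 + 17.8) * sqrt(40 - 25)
ET0 = 0.0023 * 12.1 * 50.3 * 3.872983

5.4216 mm/day


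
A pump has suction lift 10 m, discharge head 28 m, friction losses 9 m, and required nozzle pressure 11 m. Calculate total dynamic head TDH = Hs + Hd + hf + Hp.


TDH = Hs + Hd + hf + Hp = 10 + 28 + 9 + 11 = 58

58 m


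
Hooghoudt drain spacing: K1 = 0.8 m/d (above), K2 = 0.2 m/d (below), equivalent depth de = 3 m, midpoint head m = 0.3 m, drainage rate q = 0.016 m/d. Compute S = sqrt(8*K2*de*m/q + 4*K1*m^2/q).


S^2 = 8*K2*de*m/q + 4*K1*m^2/q
S^2 = 8*0.2*3*0.3/0.016 + 4*0.8*0.3^2/0.016
S = sqrt(108.0000)

10.3923 m


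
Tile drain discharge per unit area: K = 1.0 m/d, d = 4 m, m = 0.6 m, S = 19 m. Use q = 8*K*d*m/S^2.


q = 8*K*d*m/S^2
q = 8*1.0*4*0.6/19^2
q = 19.2000 / 361

0.0532 m/d


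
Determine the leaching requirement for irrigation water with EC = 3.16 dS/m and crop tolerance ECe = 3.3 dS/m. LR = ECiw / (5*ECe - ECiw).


LR = ECiw / (5*ECe - ECiw)
LR = 3.16 / (5*3.3 - 3.16)
LR = 3.16 / 13.3400

0.2369


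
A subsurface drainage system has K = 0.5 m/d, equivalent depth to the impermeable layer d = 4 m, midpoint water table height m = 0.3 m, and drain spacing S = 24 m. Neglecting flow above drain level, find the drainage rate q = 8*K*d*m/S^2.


q = 8*K*d*m/S^2
q = 8*0.5*4*0.3/24^2
q = 4.8000 / 576

0.0083 m/d


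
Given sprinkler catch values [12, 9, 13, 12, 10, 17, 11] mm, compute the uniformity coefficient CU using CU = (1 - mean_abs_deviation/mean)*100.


mean = 12.000000 mm
MAD = 1.714286 mm
CU = (1 - 1.714286/12.000000)*100

85.7143 %


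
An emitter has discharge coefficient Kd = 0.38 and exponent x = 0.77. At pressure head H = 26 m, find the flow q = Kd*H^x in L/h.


q = Kd * H^x = 0.38 * 26^0.77 = 0.38 * 12.289366

4.6700 L/h


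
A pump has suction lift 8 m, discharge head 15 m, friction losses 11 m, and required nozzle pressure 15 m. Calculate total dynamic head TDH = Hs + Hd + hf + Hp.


TDH = Hs + Hd + hf + Hp = 8 + 15 + 11 + 15 = 49

49 m


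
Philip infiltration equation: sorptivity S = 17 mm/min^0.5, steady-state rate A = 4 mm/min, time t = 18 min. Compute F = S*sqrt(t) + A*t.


F = S*sqrt(t) + A*t
F = 17*sqrt(18) + 4*18
F = 17*4.242641 + 72

144.1249 mm


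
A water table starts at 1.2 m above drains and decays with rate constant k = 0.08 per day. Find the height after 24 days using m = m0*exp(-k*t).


m = m0 * exp(-k*t)
m = 1.2 * exp(-0.08 * 24)
m = 1.2 * exp(-1.9200)

0.1759 m


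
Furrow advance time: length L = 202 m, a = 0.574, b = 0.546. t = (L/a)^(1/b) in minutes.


t = (L/a)^(1/b)
t = (202/0.574)^(1/0.546)
t = 351.916376^(1/0.546)

46111.4273 min


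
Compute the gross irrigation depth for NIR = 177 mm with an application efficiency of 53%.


Ea = 53% = 0.53
GID = NIR / Ea = 177 / 0.53 = 333.9623 mm

333.9623 mm


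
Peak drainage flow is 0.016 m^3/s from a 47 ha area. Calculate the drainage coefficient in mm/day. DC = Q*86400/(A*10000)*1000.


DC = Q * 86400 / (A * 10000) * 1000
DC = 0.016 * 86400 / (47 * 10000) * 1000
DC = 1382400.0000 / 470000

2.9413 mm/day


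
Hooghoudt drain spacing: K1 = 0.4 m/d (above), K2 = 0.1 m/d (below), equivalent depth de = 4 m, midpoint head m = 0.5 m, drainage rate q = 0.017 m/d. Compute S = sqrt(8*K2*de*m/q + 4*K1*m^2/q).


S^2 = 8*K2*de*m/q + 4*K1*m^2/q
S^2 = 8*0.1*4*0.5/0.017 + 4*0.4*0.5^2/0.017
S = sqrt(117.6471)

10.8465 m


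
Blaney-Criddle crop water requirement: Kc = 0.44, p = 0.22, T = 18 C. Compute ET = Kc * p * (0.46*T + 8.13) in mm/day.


ET = Kc * p * (0.46*T + 8.13)
ET = 0.44 * 0.22 * (0.46*18 + 8.13)
ET = 0.44 * 0.22 * 16.4100

1.5885 mm/day


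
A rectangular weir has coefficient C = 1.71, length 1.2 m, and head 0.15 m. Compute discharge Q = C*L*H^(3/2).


Q = C * L * H^(3/2) = 1.71 * 1.2 * 0.15^1.5 = 1.71 * 1.2 * 0.058095

0.1192 m^3/s


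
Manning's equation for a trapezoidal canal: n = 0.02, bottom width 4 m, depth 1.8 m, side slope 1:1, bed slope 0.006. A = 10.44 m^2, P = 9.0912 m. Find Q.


R = A/P = 10.44/9.0912 = 1.148363
Q = (1/0.02) * 10.44 * 1.148363^(2/3) * 0.006^0.5

44.3403 m^3/s


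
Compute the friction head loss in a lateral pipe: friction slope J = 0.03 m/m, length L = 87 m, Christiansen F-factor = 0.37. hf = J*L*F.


hf = J * L * F = 0.03 * 87 * 0.37 = 0.9657 m

0.9657 m


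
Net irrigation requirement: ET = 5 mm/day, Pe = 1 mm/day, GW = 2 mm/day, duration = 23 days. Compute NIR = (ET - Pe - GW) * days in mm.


Daily deficit = ET - Pe - GW = 5 - 1 - 2 = 2 mm/day
NIR = 2 * 23 = 46 mm

46.0000 mm


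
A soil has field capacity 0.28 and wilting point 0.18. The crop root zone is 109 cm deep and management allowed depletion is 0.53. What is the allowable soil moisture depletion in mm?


SMD = (FC - PWP) * d * MAD * 10
SMD = (0.28 - 0.18) * 109 * 0.53 * 10
SMD = 0.1000 * 109 * 0.53 * 10

57.7700 mm


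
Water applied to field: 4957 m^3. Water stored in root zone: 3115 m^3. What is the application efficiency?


Ea = V_root / V_field * 100 = 3115 / 4957 * 100 = 62.8404%

62.8404 %


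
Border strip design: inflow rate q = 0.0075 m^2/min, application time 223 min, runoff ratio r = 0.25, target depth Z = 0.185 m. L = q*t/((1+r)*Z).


L = q*t/((1+r)*Z)
L = 0.0075*223/((1+0.25)*0.185)
L = 1.6725/0.23125

7.2324 m


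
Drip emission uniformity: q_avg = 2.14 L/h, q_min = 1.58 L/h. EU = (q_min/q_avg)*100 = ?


EU = (q_min/q_avg)*100 = (1.58/2.14)*100 = 73.8318%

73.8318 %


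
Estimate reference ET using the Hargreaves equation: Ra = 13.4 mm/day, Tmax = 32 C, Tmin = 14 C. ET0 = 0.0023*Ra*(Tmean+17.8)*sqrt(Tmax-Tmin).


Tmean = (Tmax + Tmin)/2 = (32 + 14)/2 = 23.0
ET0 = 0.0023 * 13.4 * (23.0 + 17.8) * sqrt(32 - 14)
ET0 = 0.0023 * 13.4 * 40.8 * 4.242641

5.3349 mm/day


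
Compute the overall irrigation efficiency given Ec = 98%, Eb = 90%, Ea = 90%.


Ec = 0.98, Eb = 0.9, Ea = 0.9
E = 0.98 * 0.9 * 0.9 * 100 = 79.3800%

79.3800 %


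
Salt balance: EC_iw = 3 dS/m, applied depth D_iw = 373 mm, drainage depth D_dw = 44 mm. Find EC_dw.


EC_dw = EC_iw * D_iw / D_dw
EC_dw = 3 * 373 / 44
EC_dw = 1119 / 44

25.4318 dS/m


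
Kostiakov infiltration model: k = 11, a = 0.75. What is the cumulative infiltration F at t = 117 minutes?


F = k * t^a = 11 * 117^0.75
F = 11 * 35.574548

391.3200 mm


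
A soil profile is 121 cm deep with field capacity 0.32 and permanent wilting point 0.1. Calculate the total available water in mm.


AWC = (FC - PWP) * d * 10
AWC = (0.32 - 0.1) * 121 * 10
AWC = 0.2200 * 121 * 10

266.2000 mm


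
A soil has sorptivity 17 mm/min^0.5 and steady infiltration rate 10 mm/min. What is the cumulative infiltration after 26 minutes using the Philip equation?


F = S*sqrt(t) + A*t
F = 17*sqrt(26) + 10*26
F = 17*5.099020 + 260

346.6833 mm


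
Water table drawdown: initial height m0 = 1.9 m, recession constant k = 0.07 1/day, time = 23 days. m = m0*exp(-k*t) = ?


m = m0 * exp(-k*t)
m = 1.9 * exp(-0.07 * 23)
m = 1.9 * exp(-1.6100)

0.3798 m


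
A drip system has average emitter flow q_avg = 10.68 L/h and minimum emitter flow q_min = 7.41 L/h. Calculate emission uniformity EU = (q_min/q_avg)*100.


EU = (q_min/q_avg)*100 = (7.41/10.68)*100 = 69.3820%

69.3820 %


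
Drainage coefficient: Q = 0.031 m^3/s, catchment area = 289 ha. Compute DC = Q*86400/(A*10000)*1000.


DC = Q * 86400 / (A * 10000) * 1000
DC = 0.031 * 86400 / (289 * 10000) * 1000
DC = 2678400.0000 / 2890000

0.9268 mm/day


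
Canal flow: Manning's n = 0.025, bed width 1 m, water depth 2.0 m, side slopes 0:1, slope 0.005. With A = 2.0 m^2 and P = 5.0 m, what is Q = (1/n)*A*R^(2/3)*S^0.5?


R = A/P = 2.0/5.0 = 0.400000
Q = (1/0.025) * 2.0 * 0.400000^(2/3) * 0.005^0.5

3.0710 m^3/s


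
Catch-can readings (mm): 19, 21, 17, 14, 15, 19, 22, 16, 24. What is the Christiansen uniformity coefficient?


mean = 18.555556 mm
MAD = 2.716049 mm
CU = (1 - 2.716049/18.555556)*100

85.3626 %


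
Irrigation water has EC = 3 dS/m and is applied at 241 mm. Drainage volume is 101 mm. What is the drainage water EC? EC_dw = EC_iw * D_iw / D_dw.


EC_dw = EC_iw * D_iw / D_dw
EC_dw = 3 * 241 / 101
EC_dw = 723 / 101

7.1584 dS/m


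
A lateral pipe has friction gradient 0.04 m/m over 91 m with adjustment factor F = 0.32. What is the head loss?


hf = J * L * F = 0.04 * 91 * 0.32 = 1.1648 m

1.1648 m


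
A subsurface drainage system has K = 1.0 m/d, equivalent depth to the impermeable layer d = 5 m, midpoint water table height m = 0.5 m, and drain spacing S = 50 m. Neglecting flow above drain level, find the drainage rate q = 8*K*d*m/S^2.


q = 8*K*d*m/S^2
q = 8*1.0*5*0.5/50^2
q = 20.0000 / 2500

0.0080 m/d


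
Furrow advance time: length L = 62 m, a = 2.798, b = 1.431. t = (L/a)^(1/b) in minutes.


t = (L/a)^(1/b)
t = (62/2.798)^(1/1.431)
t = 22.158685^(1/1.431)

8.7153 min


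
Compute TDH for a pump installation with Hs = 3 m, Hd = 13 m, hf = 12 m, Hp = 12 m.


TDH = Hs + Hd + hf + Hp = 3 + 13 + 12 + 12 = 40

40 m


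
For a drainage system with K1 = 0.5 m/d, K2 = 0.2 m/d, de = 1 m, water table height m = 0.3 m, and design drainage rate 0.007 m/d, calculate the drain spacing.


S^2 = 8*K2*de*m/q + 4*K1*m^2/q
S^2 = 8*0.2*1*0.3/0.007 + 4*0.5*0.3^2/0.007
S = sqrt(94.2857)

9.7101 m


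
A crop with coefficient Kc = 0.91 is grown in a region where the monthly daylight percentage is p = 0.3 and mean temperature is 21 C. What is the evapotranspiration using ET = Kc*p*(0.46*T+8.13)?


ET = Kc * p * (0.46*T + 8.13)
ET = 0.91 * 0.3 * (0.46*21 + 8.13)
ET = 0.91 * 0.3 * 17.7900

4.8567 mm/day


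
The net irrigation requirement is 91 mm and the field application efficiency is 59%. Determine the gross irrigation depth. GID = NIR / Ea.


Ea = 59% = 0.59
GID = NIR / Ea = 91 / 0.59 = 154.2373 mm

154.2373 mm


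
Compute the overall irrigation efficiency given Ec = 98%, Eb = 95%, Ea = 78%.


Ec = 0.98, Eb = 0.95, Ea = 0.78
E = 0.98 * 0.95 * 0.78 * 100 = 72.6180%

72.6180 %


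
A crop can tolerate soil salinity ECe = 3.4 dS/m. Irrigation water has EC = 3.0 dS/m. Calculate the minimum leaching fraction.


LR = ECiw / (5*ECe - ECiw)
LR = 3.0 / (5*3.4 - 3.0)
LR = 3.0 / 14.0000

0.2143


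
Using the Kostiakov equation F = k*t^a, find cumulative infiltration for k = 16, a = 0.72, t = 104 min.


F = k * t^a = 16 * 104^0.72
F = 16 * 28.331137

453.2982 mm


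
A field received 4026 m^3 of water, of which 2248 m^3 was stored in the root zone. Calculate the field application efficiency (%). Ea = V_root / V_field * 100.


Ea = V_root / V_field * 100 = 2248 / 4026 * 100 = 55.8371%

55.8371 %


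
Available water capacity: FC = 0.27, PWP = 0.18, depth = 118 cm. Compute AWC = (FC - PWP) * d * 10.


AWC = (FC - PWP) * d * 10
AWC = (0.27 - 0.18) * 118 * 10
AWC = 0.0900 * 118 * 10

106.2000 mm


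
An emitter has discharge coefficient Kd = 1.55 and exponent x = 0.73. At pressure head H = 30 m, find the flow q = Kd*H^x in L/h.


q = Kd * H^x = 1.55 * 30^0.73 = 1.55 * 11.975634

18.5622 L/h


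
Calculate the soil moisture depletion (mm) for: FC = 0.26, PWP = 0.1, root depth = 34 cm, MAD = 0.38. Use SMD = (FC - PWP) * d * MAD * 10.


SMD = (FC - PWP) * d * MAD * 10
SMD = (0.26 - 0.1) * 34 * 0.38 * 10
SMD = 0.1600 * 34 * 0.38 * 10

20.6720 mm


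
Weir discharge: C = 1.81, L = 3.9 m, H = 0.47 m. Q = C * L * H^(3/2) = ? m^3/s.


Q = C * L * H^(3/2) = 1.81 * 3.9 * 0.47^1.5 = 1.81 * 3.9 * 0.322216

2.2745 m^3/s


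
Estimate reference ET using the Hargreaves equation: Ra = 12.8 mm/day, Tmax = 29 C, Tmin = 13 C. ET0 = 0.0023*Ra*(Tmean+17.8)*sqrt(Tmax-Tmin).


Tmean = (Tmax + Tmin)/2 = (29 + 13)/2 = 21.0
ET0 = 0.0023 * 12.8 * (21.0 + 17.8) * sqrt(29 - 13)
ET0 = 0.0023 * 12.8 * 38.8 * 4.000000

4.5691 mm/day


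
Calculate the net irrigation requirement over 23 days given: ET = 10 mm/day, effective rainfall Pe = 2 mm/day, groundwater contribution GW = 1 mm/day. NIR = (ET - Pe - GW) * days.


Daily deficit = ET - Pe - GW = 10 - 2 - 1 = 7 mm/day
NIR = 7 * 23 = 161 mm

161.0000 mm


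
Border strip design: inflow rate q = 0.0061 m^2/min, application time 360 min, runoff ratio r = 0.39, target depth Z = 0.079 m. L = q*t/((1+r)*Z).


L = q*t/((1+r)*Z)
L = 0.0061*360/((1+0.39)*0.079)
L = 2.196/0.10981

19.9982 m


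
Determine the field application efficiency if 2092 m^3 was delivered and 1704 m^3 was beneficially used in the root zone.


Ea = V_root / V_field * 100 = 1704 / 2092 * 100 = 81.4532%

81.4532 %


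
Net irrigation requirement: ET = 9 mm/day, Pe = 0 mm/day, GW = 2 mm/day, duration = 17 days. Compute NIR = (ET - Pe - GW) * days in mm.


Daily deficit = ET - Pe - GW = 9 - 0 - 2 = 7 mm/day
NIR = 7 * 17 = 119 mm

119.0000 mm
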